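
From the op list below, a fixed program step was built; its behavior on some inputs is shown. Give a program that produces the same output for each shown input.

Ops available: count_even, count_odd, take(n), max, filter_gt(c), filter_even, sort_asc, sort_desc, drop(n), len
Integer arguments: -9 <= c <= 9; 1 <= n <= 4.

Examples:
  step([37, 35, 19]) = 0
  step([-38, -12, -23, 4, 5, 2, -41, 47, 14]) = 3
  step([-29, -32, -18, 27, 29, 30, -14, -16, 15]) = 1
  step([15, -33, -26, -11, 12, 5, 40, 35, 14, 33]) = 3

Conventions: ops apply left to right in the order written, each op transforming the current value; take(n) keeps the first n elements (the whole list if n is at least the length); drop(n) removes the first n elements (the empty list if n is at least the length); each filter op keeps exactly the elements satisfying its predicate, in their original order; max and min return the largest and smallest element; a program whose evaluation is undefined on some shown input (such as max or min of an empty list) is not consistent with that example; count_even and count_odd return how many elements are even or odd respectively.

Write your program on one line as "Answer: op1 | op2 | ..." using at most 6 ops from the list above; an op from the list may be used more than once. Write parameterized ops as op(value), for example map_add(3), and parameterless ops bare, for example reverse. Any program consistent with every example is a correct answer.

filter_gt(-1) | sort_desc | sort_asc | filter_even | count_even

Check, running the answer program on each example:
  [37, 35, 19] -> [37, 35, 19] -> [37, 35, 19] -> [19, 35, 37] -> [] -> 0
  [-38, -12, -23, 4, 5, 2, -41, 47, 14] -> [4, 5, 2, 47, 14] -> [47, 14, 5, 4, 2] -> [2, 4, 5, 14, 47] -> [2, 4, 14] -> 3
  [-29, -32, -18, 27, 29, 30, -14, -16, 15] -> [27, 29, 30, 15] -> [30, 29, 27, 15] -> [15, 27, 29, 30] -> [30] -> 1
  [15, -33, -26, -11, 12, 5, 40, 35, 14, 33] -> [15, 12, 5, 40, 35, 14, 33] -> [40, 35, 33, 15, 14, 12, 5] -> [5, 12, 14, 15, 33, 35, 40] -> [12, 14, 40] -> 3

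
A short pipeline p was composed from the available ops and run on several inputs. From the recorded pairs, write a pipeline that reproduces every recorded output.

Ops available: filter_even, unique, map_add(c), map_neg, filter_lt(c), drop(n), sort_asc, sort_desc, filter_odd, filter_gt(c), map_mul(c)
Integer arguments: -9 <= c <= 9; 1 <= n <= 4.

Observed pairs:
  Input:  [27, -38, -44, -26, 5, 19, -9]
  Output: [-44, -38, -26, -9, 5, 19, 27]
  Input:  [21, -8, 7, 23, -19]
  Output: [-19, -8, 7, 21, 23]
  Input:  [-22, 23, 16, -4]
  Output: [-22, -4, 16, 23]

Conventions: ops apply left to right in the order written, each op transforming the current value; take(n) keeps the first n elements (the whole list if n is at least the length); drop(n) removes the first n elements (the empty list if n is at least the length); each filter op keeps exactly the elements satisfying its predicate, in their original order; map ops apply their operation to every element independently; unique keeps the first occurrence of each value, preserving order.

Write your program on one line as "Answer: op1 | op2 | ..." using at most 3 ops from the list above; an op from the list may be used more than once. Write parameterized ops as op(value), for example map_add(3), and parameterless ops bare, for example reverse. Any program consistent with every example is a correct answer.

map_neg | sort_desc | map_neg

Check, running the answer program on each example:
  [27, -38, -44, -26, 5, 19, -9] -> [-27, 38, 44, 26, -5, -19, 9] -> [44, 38, 26, 9, -5, -19, -27] -> [-44, -38, -26, -9, 5, 19, 27]
  [21, -8, 7, 23, -19] -> [-21, 8, -7, -23, 19] -> [19, 8, -7, -21, -23] -> [-19, -8, 7, 21, 23]
  [-22, 23, 16, -4] -> [22, -23, -16, 4] -> [22, 4, -16, -23] -> [-22, -4, 16, 23]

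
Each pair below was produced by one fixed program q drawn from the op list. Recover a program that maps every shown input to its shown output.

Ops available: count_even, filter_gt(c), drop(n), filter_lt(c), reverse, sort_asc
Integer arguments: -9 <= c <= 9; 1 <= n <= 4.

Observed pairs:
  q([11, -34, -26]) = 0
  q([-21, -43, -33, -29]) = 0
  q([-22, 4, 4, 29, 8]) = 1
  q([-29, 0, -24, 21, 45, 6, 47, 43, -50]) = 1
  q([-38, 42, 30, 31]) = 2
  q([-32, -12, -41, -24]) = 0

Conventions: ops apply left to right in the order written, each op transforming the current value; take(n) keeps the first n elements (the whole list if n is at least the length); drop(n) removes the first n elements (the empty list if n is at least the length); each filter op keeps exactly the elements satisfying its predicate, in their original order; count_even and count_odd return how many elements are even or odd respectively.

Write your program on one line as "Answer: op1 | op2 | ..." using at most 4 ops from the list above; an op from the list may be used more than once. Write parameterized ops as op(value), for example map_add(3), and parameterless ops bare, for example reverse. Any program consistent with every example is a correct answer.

filter_gt(5) | sort_asc | count_even

Check, running the answer program on each example:
  [11, -34, -26] -> [11] -> [11] -> 0
  [-21, -43, -33, -29] -> [] -> [] -> 0
  [-22, 4, 4, 29, 8] -> [29, 8] -> [8, 29] -> 1
  [-29, 0, -24, 21, 45, 6, 47, 43, -50] -> [21, 45, 6, 47, 43] -> [6, 21, 43, 45, 47] -> 1
  [-38, 42, 30, 31] -> [42, 30, 31] -> [30, 31, 42] -> 2
  [-32, -12, -41, -24] -> [] -> [] -> 0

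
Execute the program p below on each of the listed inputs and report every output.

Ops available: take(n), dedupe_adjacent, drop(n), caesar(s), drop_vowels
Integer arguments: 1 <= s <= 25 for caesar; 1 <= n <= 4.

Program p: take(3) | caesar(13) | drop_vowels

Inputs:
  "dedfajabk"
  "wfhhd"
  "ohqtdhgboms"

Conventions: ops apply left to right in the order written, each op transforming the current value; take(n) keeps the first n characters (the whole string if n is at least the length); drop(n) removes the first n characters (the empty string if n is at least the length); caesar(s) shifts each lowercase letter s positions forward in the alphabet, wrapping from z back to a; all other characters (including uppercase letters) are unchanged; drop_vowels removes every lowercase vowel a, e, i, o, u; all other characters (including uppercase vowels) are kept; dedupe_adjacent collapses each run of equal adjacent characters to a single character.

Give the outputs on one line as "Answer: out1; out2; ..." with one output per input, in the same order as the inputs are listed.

Execution, op by op:
  "dedfajabk" -> "ded" -> "qrq" -> "qrq"
  "wfhhd" -> "wfh" -> "jsu" -> "js"
  "ohqtdhgboms" -> "ohq" -> "bud" -> "bd"

"qrq"; "js"; "bd"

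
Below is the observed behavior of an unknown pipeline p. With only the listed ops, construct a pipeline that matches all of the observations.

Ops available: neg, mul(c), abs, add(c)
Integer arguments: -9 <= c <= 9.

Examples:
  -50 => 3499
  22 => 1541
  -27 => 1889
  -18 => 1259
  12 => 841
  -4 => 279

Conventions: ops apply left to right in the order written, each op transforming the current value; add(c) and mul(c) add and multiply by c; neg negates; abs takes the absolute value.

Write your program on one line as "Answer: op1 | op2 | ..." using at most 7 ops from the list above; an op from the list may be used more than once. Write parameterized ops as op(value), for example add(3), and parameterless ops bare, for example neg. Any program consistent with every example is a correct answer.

mul(2) | mul(-5) | mul(-7) | add(1) | neg | abs

Check, running the answer program on each example:
  -50 -> -100 -> 500 -> -3500 -> -3499 -> 3499 -> 3499
  22 -> 44 -> -220 -> 1540 -> 1541 -> -1541 -> 1541
  -27 -> -54 -> 270 -> -1890 -> -1889 -> 1889 -> 1889
  -18 -> -36 -> 180 -> -1260 -> -1259 -> 1259 -> 1259
  12 -> 24 -> -120 -> 840 -> 841 -> -841 -> 841
  -4 -> -8 -> 40 -> -280 -> -279 -> 279 -> 279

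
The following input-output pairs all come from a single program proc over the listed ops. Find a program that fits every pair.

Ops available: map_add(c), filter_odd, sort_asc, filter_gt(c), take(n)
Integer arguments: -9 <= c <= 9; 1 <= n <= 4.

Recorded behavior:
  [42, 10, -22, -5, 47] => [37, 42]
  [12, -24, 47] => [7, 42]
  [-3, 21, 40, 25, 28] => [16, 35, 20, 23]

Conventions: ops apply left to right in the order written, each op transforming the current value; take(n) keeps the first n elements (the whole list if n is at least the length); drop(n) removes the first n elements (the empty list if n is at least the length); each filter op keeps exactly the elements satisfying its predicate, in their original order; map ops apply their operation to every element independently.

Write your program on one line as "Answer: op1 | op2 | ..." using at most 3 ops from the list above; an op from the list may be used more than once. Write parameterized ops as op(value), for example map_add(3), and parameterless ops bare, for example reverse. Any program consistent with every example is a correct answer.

map_add(-5) | filter_gt(5)

Check, running the answer program on each example:
  [42, 10, -22, -5, 47] -> [37, 5, -27, -10, 42] -> [37, 42]
  [12, -24, 47] -> [7, -29, 42] -> [7, 42]
  [-3, 21, 40, 25, 28] -> [-8, 16, 35, 20, 23] -> [16, 35, 20, 23]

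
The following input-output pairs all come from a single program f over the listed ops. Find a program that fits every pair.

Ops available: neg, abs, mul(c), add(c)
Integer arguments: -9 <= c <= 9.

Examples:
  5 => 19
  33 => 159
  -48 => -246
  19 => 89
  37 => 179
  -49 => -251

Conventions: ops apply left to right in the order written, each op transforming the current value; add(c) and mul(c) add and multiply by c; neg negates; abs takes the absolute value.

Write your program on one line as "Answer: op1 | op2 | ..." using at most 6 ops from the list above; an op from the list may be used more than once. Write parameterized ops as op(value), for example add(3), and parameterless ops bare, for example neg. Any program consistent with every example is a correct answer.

add(-1) | neg | mul(5) | add(1) | neg

Check, running the answer program on each example:
  5 -> 4 -> -4 -> -20 -> -19 -> 19
  33 -> 32 -> -32 -> -160 -> -159 -> 159
  -48 -> -49 -> 49 -> 245 -> 246 -> -246
  19 -> 18 -> -18 -> -90 -> -89 -> 89
  37 -> 36 -> -36 -> -180 -> -179 -> 179
  -49 -> -50 -> 50 -> 250 -> 251 -> -251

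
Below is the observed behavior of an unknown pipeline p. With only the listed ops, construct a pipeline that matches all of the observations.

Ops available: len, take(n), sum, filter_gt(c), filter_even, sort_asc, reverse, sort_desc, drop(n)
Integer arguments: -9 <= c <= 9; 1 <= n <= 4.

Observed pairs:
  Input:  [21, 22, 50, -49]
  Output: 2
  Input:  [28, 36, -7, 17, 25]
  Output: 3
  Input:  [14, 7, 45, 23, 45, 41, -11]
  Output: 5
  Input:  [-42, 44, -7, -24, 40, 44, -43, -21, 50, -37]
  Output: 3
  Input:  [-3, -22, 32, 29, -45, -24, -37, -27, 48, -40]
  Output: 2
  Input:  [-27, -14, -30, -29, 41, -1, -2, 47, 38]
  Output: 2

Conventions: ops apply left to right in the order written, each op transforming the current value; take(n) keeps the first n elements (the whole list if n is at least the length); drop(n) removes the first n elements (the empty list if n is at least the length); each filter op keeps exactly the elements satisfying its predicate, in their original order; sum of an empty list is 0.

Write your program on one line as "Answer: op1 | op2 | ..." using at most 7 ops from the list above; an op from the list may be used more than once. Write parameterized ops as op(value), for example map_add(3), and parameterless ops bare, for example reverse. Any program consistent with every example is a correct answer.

sort_asc | sort_desc | drop(1) | filter_gt(0) | reverse | len

Check, running the answer program on each example:
  [21, 22, 50, -49] -> [-49, 21, 22, 50] -> [50, 22, 21, -49] -> [22, 21, -49] -> [22, 21] -> [21, 22] -> 2
  [28, 36, -7, 17, 25] -> [-7, 17, 25, 28, 36] -> [36, 28, 25, 17, -7] -> [28, 25, 17, -7] -> [28, 25, 17] -> [17, 25, 28] -> 3
  [14, 7, 45, 23, 45, 41, -11] -> [-11, 7, 14, 23, 41, 45, 45] -> [45, 45, 41, 23, 14, 7, -11] -> [45, 41, 23, 14, 7, -11] -> [45, 41, 23, 14, 7] -> [7, 14, 23, 41, 45] -> 5
  [-42, 44, -7, -24, 40, 44, -43, -21, 50, -37] -> [-43, -42, -37, -24, -21, -7, 40, 44, 44, 50] -> [50, 44, 44, 40, -7, -21, -24, -37, -42, -43] -> [44, 44, 40, -7, -21, -24, -37, -42, -43] -> [44, 44, 40] -> [40, 44, 44] -> 3
  [-3, -22, 32, 29, -45, -24, -37, -27, 48, -40] -> [-45, -40, -37, -27, -24, -22, -3, 29, 32, 48] -> [48, 32, 29, -3, -22, -24, -27, -37, -40, -45] -> [32, 29, -3, -22, -24, -27, -37, -40, -45] -> [32, 29] -> [29, 32] -> 2
  [-27, -14, -30, -29, 41, -1, -2, 47, 38] -> [-30, -29, -27, -14, -2, -1, 38, 41, 47] -> [47, 41, 38, -1, -2, -14, -27, -29, -30] -> [41, 38, -1, -2, -14, -27, -29, -30] -> [41, 38] -> [38, 41] -> 2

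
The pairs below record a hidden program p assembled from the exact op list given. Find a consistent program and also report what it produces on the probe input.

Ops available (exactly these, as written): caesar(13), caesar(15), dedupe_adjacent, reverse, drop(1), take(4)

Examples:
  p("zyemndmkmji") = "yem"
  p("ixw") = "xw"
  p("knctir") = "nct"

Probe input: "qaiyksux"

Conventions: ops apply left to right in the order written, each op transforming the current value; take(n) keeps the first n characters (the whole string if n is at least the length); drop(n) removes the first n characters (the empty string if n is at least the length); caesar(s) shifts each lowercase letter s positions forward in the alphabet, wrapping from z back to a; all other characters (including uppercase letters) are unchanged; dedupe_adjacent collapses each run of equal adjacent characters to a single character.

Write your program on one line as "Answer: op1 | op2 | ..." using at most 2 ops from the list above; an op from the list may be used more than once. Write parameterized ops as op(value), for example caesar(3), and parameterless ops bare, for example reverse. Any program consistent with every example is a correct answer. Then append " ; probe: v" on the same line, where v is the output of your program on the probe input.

take(4) | drop(1) ; probe: "aiy"

Check, running the answer program on each example:
  "zyemndmkmji" -> "zyem" -> "yem"
  "ixw" -> "ixw" -> "xw"
  "knctir" -> "knct" -> "nct"
  probe: "qaiyksux" -> "qaiy" -> "aiy"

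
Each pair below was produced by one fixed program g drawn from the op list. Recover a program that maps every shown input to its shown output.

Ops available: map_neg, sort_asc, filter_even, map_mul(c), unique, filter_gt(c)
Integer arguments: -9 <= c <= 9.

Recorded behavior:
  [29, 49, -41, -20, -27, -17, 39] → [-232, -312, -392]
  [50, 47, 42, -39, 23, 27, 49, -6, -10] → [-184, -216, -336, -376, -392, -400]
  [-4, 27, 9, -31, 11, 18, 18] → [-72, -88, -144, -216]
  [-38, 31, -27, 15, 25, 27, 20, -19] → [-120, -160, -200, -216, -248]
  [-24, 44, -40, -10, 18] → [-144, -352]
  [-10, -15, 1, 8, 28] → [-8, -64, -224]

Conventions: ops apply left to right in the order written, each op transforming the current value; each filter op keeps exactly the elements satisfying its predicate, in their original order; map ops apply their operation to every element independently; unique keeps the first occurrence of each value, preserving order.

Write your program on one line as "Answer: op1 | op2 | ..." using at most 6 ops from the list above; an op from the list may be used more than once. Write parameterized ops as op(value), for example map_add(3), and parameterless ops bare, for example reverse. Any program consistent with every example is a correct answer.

map_mul(2) | filter_gt(-6) | sort_asc | map_mul(-4) | unique

Check, running the answer program on each example:
  [29, 49, -41, -20, -27, -17, 39] -> [58, 98, -82, -40, -54, -34, 78] -> [58, 98, 78] -> [58, 78, 98] -> [-232, -312, -392] -> [-232, -312, -392]
  [50, 47, 42, -39, 23, 27, 49, -6, -10] -> [100, 94, 84, -78, 46, 54, 98, -12, -20] -> [100, 94, 84, 46, 54, 98] -> [46, 54, 84, 94, 98, 100] -> [-184, -216, -336, -376, -392, -400] -> [-184, -216, -336, -376, -392, -400]
  [-4, 27, 9, -31, 11, 18, 18] -> [-8, 54, 18, -62, 22, 36, 36] -> [54, 18, 22, 36, 36] -> [18, 22, 36, 36, 54] -> [-72, -88, -144, -144, -216] -> [-72, -88, -144, -216]
  [-38, 31, -27, 15, 25, 27, 20, -19] -> [-76, 62, -54, 30, 50, 54, 40, -38] -> [62, 30, 50, 54, 40] -> [30, 40, 50, 54, 62] -> [-120, -160, -200, -216, -248] -> [-120, -160, -200, -216, -248]
  [-24, 44, -40, -10, 18] -> [-48, 88, -80, -20, 36] -> [88, 36] -> [36, 88] -> [-144, -352] -> [-144, -352]
  [-10, -15, 1, 8, 28] -> [-20, -30, 2, 16, 56] -> [2, 16, 56] -> [2, 16, 56] -> [-8, -64, -224] -> [-8, -64, -224]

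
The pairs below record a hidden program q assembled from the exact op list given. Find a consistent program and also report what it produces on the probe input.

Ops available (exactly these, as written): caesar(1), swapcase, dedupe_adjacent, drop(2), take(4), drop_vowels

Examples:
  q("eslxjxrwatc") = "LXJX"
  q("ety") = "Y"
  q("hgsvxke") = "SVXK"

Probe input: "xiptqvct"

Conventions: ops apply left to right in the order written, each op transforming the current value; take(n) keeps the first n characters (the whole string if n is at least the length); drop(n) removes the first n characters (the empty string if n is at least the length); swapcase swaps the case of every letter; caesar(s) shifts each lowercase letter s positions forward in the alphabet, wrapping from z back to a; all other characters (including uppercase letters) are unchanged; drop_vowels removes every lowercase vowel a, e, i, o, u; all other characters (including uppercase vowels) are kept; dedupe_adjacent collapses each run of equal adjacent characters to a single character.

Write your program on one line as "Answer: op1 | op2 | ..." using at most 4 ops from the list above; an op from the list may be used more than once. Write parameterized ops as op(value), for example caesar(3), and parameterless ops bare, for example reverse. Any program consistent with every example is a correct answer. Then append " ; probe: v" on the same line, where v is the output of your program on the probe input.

drop(2) | swapcase | take(4) ; probe: "PTQV"

Check, running the answer program on each example:
  "eslxjxrwatc" -> "lxjxrwatc" -> "LXJXRWATC" -> "LXJX"
  "ety" -> "y" -> "Y" -> "Y"
  "hgsvxke" -> "svxke" -> "SVXKE" -> "SVXK"
  probe: "xiptqvct" -> "ptqvct" -> "PTQVCT" -> "PTQV"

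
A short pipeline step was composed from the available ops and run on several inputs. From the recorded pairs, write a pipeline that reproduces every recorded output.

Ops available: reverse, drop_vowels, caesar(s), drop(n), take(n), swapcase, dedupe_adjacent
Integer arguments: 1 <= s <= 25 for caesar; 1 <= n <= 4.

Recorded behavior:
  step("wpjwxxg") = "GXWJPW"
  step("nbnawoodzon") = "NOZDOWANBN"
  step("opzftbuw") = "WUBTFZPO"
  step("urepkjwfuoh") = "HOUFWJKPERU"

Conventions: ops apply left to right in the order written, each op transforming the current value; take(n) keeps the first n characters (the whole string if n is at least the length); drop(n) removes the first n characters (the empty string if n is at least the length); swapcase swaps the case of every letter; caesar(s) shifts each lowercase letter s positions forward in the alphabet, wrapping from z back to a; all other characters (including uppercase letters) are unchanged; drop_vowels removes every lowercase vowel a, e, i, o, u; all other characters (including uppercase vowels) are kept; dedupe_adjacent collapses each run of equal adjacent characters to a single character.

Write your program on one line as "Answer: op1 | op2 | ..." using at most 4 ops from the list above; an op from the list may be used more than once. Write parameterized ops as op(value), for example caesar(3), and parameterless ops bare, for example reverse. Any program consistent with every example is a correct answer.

reverse | dedupe_adjacent | swapcase

Check, running the answer program on each example:
  "wpjwxxg" -> "gxxwjpw" -> "gxwjpw" -> "GXWJPW"
  "nbnawoodzon" -> "nozdoowanbn" -> "nozdowanbn" -> "NOZDOWANBN"
  "opzftbuw" -> "wubtfzpo" -> "wubtfzpo" -> "WUBTFZPO"
  "urepkjwfuoh" -> "houfwjkperu" -> "houfwjkperu" -> "HOUFWJKPERU"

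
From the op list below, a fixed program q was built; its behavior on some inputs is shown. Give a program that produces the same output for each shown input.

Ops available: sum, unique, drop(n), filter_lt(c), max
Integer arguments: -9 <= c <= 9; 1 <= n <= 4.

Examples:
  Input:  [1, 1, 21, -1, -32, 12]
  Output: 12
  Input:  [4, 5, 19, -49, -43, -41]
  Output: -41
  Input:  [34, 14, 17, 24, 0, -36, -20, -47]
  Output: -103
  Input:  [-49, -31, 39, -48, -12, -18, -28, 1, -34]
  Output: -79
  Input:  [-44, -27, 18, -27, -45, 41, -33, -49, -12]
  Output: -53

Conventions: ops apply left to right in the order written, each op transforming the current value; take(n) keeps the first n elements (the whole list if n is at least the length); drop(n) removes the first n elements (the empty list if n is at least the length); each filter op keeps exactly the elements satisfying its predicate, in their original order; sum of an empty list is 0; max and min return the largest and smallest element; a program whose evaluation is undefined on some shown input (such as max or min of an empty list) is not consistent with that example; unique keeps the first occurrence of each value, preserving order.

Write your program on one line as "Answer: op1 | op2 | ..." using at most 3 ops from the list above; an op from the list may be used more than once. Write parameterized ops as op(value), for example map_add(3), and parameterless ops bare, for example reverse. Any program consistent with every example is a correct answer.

drop(1) | drop(4) | sum

Check, running the answer program on each example:
  [1, 1, 21, -1, -32, 12] -> [1, 21, -1, -32, 12] -> [12] -> 12
  [4, 5, 19, -49, -43, -41] -> [5, 19, -49, -43, -41] -> [-41] -> -41
  [34, 14, 17, 24, 0, -36, -20, -47] -> [14, 17, 24, 0, -36, -20, -47] -> [-36, -20, -47] -> -103
  [-49, -31, 39, -48, -12, -18, -28, 1, -34] -> [-31, 39, -48, -12, -18, -28, 1, -34] -> [-18, -28, 1, -34] -> -79
  [-44, -27, 18, -27, -45, 41, -33, -49, -12] -> [-27, 18, -27, -45, 41, -33, -49, -12] -> [41, -33, -49, -12] -> -53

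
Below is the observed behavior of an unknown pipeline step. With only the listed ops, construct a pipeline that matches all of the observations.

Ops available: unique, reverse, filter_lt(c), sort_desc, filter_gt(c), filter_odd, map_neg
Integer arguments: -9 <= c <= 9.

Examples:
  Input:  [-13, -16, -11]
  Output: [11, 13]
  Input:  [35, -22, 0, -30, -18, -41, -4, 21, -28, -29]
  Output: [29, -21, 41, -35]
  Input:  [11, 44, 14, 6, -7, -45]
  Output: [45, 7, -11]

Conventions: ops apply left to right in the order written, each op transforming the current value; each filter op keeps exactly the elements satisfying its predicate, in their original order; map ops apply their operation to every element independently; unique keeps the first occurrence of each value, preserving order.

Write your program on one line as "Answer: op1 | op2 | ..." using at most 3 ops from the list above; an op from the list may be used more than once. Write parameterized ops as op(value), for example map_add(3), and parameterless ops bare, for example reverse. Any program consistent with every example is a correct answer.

reverse | map_neg | filter_odd

Check, running the answer program on each example:
  [-13, -16, -11] -> [-11, -16, -13] -> [11, 16, 13] -> [11, 13]
  [35, -22, 0, -30, -18, -41, -4, 21, -28, -29] -> [-29, -28, 21, -4, -41, -18, -30, 0, -22, 35] -> [29, 28, -21, 4, 41, 18, 30, 0, 22, -35] -> [29, -21, 41, -35]
  [11, 44, 14, 6, -7, -45] -> [-45, -7, 6, 14, 44, 11] -> [45, 7, -6, -14, -44, -11] -> [45, 7, -11]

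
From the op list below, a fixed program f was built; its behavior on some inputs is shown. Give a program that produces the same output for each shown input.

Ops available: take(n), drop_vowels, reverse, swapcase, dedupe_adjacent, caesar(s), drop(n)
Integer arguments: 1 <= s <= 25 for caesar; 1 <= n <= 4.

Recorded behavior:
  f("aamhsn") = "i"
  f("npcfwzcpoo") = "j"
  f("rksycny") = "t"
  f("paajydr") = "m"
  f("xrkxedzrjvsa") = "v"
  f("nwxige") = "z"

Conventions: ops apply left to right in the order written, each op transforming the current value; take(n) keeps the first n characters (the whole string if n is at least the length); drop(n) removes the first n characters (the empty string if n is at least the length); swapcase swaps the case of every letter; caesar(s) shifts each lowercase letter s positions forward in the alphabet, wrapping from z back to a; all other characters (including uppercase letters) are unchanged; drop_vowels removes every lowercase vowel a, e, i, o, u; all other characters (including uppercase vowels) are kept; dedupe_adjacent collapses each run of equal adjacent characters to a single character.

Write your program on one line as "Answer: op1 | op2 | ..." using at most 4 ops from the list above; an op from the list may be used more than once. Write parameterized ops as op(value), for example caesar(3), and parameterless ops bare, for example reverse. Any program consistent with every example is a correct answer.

caesar(21) | reverse | take(1)

Check, running the answer program on each example:
  "aamhsn" -> "vvhcni" -> "inchvv" -> "i"
  "npcfwzcpoo" -> "ikxaruxkjj" -> "jjkxuraxki" -> "j"
  "rksycny" -> "mfntxit" -> "tixtnfm" -> "t"
  "paajydr" -> "kvvetym" -> "mytevvk" -> "m"
  "xrkxedzrjvsa" -> "smfszyumeqnv" -> "vnqemuyzsfms" -> "v"
  "nwxige" -> "irsdbz" -> "zbdsri" -> "z"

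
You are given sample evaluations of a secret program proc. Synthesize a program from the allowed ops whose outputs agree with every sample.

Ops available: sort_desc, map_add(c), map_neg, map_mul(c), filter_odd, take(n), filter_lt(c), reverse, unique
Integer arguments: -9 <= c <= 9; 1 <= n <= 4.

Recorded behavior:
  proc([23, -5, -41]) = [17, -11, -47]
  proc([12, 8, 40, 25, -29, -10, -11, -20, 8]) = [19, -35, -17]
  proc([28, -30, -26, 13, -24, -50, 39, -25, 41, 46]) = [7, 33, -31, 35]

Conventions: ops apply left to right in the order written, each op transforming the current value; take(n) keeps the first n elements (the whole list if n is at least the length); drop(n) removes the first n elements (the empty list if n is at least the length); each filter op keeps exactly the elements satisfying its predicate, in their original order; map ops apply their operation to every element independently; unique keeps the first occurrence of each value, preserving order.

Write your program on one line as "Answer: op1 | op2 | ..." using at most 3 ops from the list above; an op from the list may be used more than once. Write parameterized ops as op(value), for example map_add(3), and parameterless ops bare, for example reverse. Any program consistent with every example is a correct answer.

filter_odd | map_add(-6)

Check, running the answer program on each example:
  [23, -5, -41] -> [23, -5, -41] -> [17, -11, -47]
  [12, 8, 40, 25, -29, -10, -11, -20, 8] -> [25, -29, -11] -> [19, -35, -17]
  [28, -30, -26, 13, -24, -50, 39, -25, 41, 46] -> [13, 39, -25, 41] -> [7, 33, -31, 35]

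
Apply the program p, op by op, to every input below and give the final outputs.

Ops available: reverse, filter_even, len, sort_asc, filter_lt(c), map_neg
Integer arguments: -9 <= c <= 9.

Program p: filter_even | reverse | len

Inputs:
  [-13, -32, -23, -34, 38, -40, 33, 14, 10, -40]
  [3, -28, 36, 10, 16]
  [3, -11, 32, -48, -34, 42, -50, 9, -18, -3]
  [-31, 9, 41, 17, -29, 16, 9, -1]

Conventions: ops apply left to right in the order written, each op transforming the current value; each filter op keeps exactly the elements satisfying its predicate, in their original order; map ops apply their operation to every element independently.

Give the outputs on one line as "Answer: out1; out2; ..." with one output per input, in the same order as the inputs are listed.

Execution, op by op:
  [-13, -32, -23, -34, 38, -40, 33, 14, 10, -40] -> [-32, -34, 38, -40, 14, 10, -40] -> [-40, 10, 14, -40, 38, -34, -32] -> 7
  [3, -28, 36, 10, 16] -> [-28, 36, 10, 16] -> [16, 10, 36, -28] -> 4
  [3, -11, 32, -48, -34, 42, -50, 9, -18, -3] -> [32, -48, -34, 42, -50, -18] -> [-18, -50, 42, -34, -48, 32] -> 6
  [-31, 9, 41, 17, -29, 16, 9, -1] -> [16] -> [16] -> 1

7; 4; 6; 1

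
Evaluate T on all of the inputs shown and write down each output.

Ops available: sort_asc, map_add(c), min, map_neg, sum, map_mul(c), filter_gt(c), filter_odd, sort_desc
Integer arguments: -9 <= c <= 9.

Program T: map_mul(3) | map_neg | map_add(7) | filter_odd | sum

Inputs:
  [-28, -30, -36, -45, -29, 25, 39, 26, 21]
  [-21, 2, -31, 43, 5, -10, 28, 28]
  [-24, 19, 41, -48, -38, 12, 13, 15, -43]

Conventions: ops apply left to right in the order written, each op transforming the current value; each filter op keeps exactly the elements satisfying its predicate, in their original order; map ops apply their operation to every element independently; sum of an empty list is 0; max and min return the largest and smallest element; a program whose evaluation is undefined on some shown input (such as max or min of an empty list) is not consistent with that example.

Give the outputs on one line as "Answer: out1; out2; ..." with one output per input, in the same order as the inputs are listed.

232; -116; 322

Execution, op by op:
  [-28, -30, -36, -45, -29, 25, 39, 26, 21] -> [-84, -90, -108, -135, -87, 75, 117, 78, 63] -> [84, 90, 108, 135, 87, -75, -117, -78, -63] -> [91, 97, 115, 142, 94, -68, -110, -71, -56] -> [91, 97, 115, -71] -> 232
  [-21, 2, -31, 43, 5, -10, 28, 28] -> [-63, 6, -93, 129, 15, -30, 84, 84] -> [63, -6, 93, -129, -15, 30, -84, -84] -> [70, 1, 100, -122, -8, 37, -77, -77] -> [1, 37, -77, -77] -> -116
  [-24, 19, 41, -48, -38, 12, 13, 15, -43] -> [-72, 57, 123, -144, -114, 36, 39, 45, -129] -> [72, -57, -123, 144, 114, -36, -39, -45, 129] -> [79, -50, -116, 151, 121, -29, -32, -38, 136] -> [79, 151, 121, -29] -> 322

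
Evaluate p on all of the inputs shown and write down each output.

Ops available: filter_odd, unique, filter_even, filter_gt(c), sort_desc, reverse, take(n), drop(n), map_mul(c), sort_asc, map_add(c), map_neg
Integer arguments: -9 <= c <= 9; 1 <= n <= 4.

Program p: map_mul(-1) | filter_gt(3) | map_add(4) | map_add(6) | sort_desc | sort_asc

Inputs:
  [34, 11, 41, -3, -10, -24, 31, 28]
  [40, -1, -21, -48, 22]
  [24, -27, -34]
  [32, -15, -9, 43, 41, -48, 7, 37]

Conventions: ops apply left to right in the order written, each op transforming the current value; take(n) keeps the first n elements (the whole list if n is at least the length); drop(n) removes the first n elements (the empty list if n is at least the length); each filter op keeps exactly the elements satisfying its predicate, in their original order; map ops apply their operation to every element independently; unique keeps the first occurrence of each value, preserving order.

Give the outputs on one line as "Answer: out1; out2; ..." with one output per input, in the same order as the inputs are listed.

[20, 34]; [31, 58]; [37, 44]; [19, 25, 58]

Execution, op by op:
  [34, 11, 41, -3, -10, -24, 31, 28] -> [-34, -11, -41, 3, 10, 24, -31, -28] -> [10, 24] -> [14, 28] -> [20, 34] -> [34, 20] -> [20, 34]
  [40, -1, -21, -48, 22] -> [-40, 1, 21, 48, -22] -> [21, 48] -> [25, 52] -> [31, 58] -> [58, 31] -> [31, 58]
  [24, -27, -34] -> [-24, 27, 34] -> [27, 34] -> [31, 38] -> [37, 44] -> [44, 37] -> [37, 44]
  [32, -15, -9, 43, 41, -48, 7, 37] -> [-32, 15, 9, -43, -41, 48, -7, -37] -> [15, 9, 48] -> [19, 13, 52] -> [25, 19, 58] -> [58, 25, 19] -> [19, 25, 58]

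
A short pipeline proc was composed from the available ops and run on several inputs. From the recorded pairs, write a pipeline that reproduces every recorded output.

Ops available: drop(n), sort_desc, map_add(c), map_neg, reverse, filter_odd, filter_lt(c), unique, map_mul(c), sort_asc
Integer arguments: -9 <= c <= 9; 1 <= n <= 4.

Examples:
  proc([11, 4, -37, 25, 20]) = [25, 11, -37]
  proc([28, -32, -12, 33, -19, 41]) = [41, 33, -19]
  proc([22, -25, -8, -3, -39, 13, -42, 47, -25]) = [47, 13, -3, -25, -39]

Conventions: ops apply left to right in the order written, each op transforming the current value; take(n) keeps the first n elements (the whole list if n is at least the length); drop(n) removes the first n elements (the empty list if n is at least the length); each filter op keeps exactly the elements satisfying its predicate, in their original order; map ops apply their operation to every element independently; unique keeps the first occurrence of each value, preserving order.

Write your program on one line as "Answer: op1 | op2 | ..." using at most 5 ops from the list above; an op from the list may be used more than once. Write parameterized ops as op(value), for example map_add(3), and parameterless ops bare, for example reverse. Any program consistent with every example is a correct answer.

sort_desc | map_neg | filter_odd | map_neg | unique

Check, running the answer program on each example:
  [11, 4, -37, 25, 20] -> [25, 20, 11, 4, -37] -> [-25, -20, -11, -4, 37] -> [-25, -11, 37] -> [25, 11, -37] -> [25, 11, -37]
  [28, -32, -12, 33, -19, 41] -> [41, 33, 28, -12, -19, -32] -> [-41, -33, -28, 12, 19, 32] -> [-41, -33, 19] -> [41, 33, -19] -> [41, 33, -19]
  [22, -25, -8, -3, -39, 13, -42, 47, -25] -> [47, 22, 13, -3, -8, -25, -25, -39, -42] -> [-47, -22, -13, 3, 8, 25, 25, 39, 42] -> [-47, -13, 3, 25, 25, 39] -> [47, 13, -3, -25, -25, -39] -> [47, 13, -3, -25, -39]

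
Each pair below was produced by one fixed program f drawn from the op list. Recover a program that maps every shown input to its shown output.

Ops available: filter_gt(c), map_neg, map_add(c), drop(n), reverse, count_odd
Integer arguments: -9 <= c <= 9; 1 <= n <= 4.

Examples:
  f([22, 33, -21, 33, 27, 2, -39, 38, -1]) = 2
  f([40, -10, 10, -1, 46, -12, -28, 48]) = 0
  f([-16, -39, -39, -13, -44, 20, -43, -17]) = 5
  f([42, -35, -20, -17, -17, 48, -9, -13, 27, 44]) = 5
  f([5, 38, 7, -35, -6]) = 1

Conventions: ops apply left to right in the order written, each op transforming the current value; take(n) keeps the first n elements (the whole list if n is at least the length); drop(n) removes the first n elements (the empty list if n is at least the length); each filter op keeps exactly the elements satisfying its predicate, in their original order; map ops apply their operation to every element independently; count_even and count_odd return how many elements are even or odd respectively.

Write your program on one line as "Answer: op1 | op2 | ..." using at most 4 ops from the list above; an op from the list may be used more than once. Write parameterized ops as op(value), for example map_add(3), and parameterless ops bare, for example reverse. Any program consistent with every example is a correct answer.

map_neg | filter_gt(2) | reverse | count_odd

Check, running the answer program on each example:
  [22, 33, -21, 33, 27, 2, -39, 38, -1] -> [-22, -33, 21, -33, -27, -2, 39, -38, 1] -> [21, 39] -> [39, 21] -> 2
  [40, -10, 10, -1, 46, -12, -28, 48] -> [-40, 10, -10, 1, -46, 12, 28, -48] -> [10, 12, 28] -> [28, 12, 10] -> 0
  [-16, -39, -39, -13, -44, 20, -43, -17] -> [16, 39, 39, 13, 44, -20, 43, 17] -> [16, 39, 39, 13, 44, 43, 17] -> [17, 43, 44, 13, 39, 39, 16] -> 5
  [42, -35, -20, -17, -17, 48, -9, -13, 27, 44] -> [-42, 35, 20, 17, 17, -48, 9, 13, -27, -44] -> [35, 20, 17, 17, 9, 13] -> [13, 9, 17, 17, 20, 35] -> 5
  [5, 38, 7, -35, -6] -> [-5, -38, -7, 35, 6] -> [35, 6] -> [6, 35] -> 1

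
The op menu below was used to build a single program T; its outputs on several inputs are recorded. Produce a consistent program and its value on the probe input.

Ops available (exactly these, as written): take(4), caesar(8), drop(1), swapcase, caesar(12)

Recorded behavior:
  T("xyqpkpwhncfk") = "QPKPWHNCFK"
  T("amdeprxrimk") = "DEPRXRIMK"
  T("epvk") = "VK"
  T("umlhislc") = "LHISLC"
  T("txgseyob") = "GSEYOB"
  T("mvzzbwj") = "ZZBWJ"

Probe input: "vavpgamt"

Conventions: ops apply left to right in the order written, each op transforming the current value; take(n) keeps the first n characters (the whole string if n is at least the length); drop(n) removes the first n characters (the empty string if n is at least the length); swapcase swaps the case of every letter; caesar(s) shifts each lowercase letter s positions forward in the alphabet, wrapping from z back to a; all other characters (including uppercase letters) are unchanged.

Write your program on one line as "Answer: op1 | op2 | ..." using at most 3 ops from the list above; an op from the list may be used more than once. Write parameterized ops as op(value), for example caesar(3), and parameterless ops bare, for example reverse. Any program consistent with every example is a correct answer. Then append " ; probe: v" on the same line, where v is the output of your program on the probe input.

drop(1) | swapcase | drop(1) ; probe: "VPGAMT"

Check, running the answer program on each example:
  "xyqpkpwhncfk" -> "yqpkpwhncfk" -> "YQPKPWHNCFK" -> "QPKPWHNCFK"
  "amdeprxrimk" -> "mdeprxrimk" -> "MDEPRXRIMK" -> "DEPRXRIMK"
  "epvk" -> "pvk" -> "PVK" -> "VK"
  "umlhislc" -> "mlhislc" -> "MLHISLC" -> "LHISLC"
  "txgseyob" -> "xgseyob" -> "XGSEYOB" -> "GSEYOB"
  "mvzzbwj" -> "vzzbwj" -> "VZZBWJ" -> "ZZBWJ"
  probe: "vavpgamt" -> "avpgamt" -> "AVPGAMT" -> "VPGAMT"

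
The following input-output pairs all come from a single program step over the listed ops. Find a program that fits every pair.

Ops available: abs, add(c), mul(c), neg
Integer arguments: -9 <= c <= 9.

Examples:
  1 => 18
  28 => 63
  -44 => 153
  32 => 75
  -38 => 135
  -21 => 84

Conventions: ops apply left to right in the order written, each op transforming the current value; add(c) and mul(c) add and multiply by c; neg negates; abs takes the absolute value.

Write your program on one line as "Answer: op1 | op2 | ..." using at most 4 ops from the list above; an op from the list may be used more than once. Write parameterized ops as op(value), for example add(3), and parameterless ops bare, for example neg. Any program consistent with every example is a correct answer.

neg | add(7) | mul(3) | abs

Check, running the answer program on each example:
  1 -> -1 -> 6 -> 18 -> 18
  28 -> -28 -> -21 -> -63 -> 63
  -44 -> 44 -> 51 -> 153 -> 153
  32 -> -32 -> -25 -> -75 -> 75
  -38 -> 38 -> 45 -> 135 -> 135
  -21 -> 21 -> 28 -> 84 -> 84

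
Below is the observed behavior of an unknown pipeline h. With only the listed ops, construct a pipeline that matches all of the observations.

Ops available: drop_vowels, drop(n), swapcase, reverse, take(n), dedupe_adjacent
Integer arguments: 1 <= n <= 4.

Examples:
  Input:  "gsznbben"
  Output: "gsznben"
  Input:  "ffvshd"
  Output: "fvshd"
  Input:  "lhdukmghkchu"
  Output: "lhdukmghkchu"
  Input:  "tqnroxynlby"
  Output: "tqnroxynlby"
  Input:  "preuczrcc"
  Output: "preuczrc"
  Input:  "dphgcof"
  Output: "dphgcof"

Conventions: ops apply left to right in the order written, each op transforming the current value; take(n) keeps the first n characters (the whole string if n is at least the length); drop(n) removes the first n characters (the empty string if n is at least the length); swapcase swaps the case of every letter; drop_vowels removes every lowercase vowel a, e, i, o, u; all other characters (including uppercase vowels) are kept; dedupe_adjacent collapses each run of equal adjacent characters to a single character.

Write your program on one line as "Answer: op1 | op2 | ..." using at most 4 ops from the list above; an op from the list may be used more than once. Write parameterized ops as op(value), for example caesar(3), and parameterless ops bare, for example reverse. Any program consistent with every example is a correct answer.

reverse | dedupe_adjacent | reverse

Check, running the answer program on each example:
  "gsznbben" -> "nebbnzsg" -> "nebnzsg" -> "gsznben"
  "ffvshd" -> "dhsvff" -> "dhsvf" -> "fvshd"
  "lhdukmghkchu" -> "uhckhgmkudhl" -> "uhckhgmkudhl" -> "lhdukmghkchu"
  "tqnroxynlby" -> "yblnyxornqt" -> "yblnyxornqt" -> "tqnroxynlby"
  "preuczrcc" -> "ccrzcuerp" -> "crzcuerp" -> "preuczrc"
  "dphgcof" -> "focghpd" -> "focghpd" -> "dphgcof"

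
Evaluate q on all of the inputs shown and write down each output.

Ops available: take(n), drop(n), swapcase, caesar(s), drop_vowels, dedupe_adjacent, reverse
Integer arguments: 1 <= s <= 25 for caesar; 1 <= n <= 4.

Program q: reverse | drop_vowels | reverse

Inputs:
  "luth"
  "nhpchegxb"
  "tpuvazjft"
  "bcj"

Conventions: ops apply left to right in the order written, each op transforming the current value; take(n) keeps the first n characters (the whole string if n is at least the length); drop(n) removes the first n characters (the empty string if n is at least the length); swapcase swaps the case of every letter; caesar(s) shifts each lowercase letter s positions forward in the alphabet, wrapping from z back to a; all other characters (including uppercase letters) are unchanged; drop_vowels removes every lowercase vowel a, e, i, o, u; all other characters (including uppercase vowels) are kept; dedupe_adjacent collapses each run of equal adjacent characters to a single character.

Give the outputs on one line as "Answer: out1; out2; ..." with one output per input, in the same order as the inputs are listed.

"lth"; "nhpchgxb"; "tpvzjft"; "bcj"

Execution, op by op:
  "luth" -> "htul" -> "htl" -> "lth"
  "nhpchegxb" -> "bxgehcphn" -> "bxghcphn" -> "nhpchgxb"
  "tpuvazjft" -> "tfjzavupt" -> "tfjzvpt" -> "tpvzjft"
  "bcj" -> "jcb" -> "jcb" -> "bcj"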